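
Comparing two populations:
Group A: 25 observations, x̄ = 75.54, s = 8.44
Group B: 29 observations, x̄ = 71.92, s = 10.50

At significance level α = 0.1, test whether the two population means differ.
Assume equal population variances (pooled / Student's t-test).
Student's two-sample t-test (equal variances):
H₀: μ₁ = μ₂
H₁: μ₁ ≠ μ₂
df = n₁ + n₂ - 2 = 52
Pooled variance s_p² = [(n₁-1)s₁² + (n₂-1)s₂²] / (n₁ + n₂ - 2) = [(24)(8.44²) + (28)(10.50²)] / 52 = 92.2424
SE = √(s_p²(1/n₁ + 1/n₂)) = √(92.2424 × (1/25 + 1/29)) = 2.6212
t = (x̄₁ - x̄₂) / SE = (75.54 - 71.92) / 2.6212 = 3.62 / 2.6212 = 1.381
p-value = 0.1732

Since p-value > α = 0.1, we fail to reject H₀.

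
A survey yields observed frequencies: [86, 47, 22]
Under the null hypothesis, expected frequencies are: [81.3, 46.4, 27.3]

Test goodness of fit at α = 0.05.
Chi-square goodness of fit test:
H₀: observed counts match expected distribution
H₁: observed counts differ from expected distribution
df = k - 1 = 2
χ² = Σ(O - E)²/E
   = (86 - 81.3)²/81.3 + (47 - 46.4)²/46.4 + (22 - 27.3)²/27.3
   = 0.272 + 0.008 + 1.029
   = 1.31
p-value = 0.5199

Since p-value > α = 0.05, we fail to reject H₀.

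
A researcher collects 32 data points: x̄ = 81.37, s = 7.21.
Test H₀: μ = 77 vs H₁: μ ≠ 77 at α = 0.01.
One-sample t-test:
H₀: μ = 77
H₁: μ ≠ 77
df = n - 1 = 31
t = (x̄ - μ₀) / (s/√n) = (81.37 - 77) / (7.21/√32) = 3.429
p-value = 0.0017

Since p-value < α = 0.01, we reject H₀.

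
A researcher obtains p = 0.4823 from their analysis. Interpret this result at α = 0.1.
Since p = 0.4823 > α = 0.1, fail to reject H₀.
There is insufficient evidence to reject the null hypothesis; the result is not statistically significant at the 0.1 level.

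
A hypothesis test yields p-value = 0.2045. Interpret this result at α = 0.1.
Since p = 0.2045 > α = 0.1, fail to reject H₀.
There is insufficient evidence to reject the null hypothesis; the result is not statistically significant at the 0.1 level.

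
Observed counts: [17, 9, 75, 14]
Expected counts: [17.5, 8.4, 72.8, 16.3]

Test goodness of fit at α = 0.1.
Chi-square goodness of fit test:
H₀: observed counts match expected distribution
H₁: observed counts differ from expected distribution
df = k - 1 = 3
χ² = Σ(O - E)²/E
   = (17 - 17.5)²/17.5 + (9 - 8.4)²/8.4 + (75 - 72.8)²/72.8 + (14 - 16.3)²/16.3
   = 0.014 + 0.043 + 0.066 + 0.325
   = 0.45
p-value = 0.9301

Since p-value > α = 0.1, we fail to reject H₀.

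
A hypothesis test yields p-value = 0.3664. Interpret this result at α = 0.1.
Since p = 0.3664 > α = 0.1, fail to reject H₀.
There is insufficient evidence to reject the null hypothesis; the result is not statistically significant at the 0.1 level.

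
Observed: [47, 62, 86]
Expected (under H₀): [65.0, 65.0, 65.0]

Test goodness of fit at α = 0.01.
Chi-square goodness of fit test:
H₀: observed counts match expected distribution
H₁: observed counts differ from expected distribution
df = k - 1 = 2
χ² = Σ(O - E)²/E
   = (47 - 65.0)²/65.0 + (62 - 65.0)²/65.0 + (86 - 65.0)²/65.0
   = 4.985 + 0.138 + 6.785
   = 11.91
p-value = 0.0026

Since p-value < α = 0.01, we reject H₀.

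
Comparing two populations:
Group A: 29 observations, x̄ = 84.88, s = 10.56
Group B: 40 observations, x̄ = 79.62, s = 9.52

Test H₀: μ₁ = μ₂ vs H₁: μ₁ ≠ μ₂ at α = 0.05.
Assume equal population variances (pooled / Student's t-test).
Student's two-sample t-test (equal variances):
H₀: μ₁ = μ₂
H₁: μ₁ ≠ μ₂
df = n₁ + n₂ - 2 = 67
Pooled variance s_p² = [(n₁-1)s₁² + (n₂-1)s₂²] / (n₁ + n₂ - 2) = [(28)(10.56²) + (39)(9.52²)] / 67 = 99.3577
SE = √(s_p²(1/n₁ + 1/n₂)) = √(99.3577 × (1/29 + 1/40)) = 2.4311
t = (x̄₁ - x̄₂) / SE = (84.88 - 79.62) / 2.4311 = 5.26 / 2.4311 = 2.164
p-value = 0.0341

Since p-value < α = 0.05, we reject H₀.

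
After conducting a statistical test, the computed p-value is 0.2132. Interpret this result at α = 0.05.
Since p = 0.2132 > α = 0.05, fail to reject H₀.
There is insufficient evidence to reject the null hypothesis; the result is not statistically significant at the 0.05 level.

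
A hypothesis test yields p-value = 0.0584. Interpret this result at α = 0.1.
Since p = 0.0584 < α = 0.1, reject H₀.
There is sufficient evidence to reject the null hypothesis; the result is statistically significant at the 0.1 level.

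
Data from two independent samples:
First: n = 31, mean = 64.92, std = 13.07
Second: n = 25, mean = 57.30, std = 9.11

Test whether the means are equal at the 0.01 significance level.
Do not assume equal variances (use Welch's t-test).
Welch's two-sample t-test:
H₀: μ₁ = μ₂
H₁: μ₁ ≠ μ₂
s₁²/n₁ = 13.07²/31 = 5.5105,  s₂²/n₂ = 9.11²/25 = 3.3197
SE = √(s₁²/n₁ + s₂²/n₂) = √(5.5105 + 3.3197) = 2.9716
df (Welch-Satterthwaite) = (s₁²/n₁ + s₂²/n₂)² / [(s₁²/n₁)²/(n₁-1) + (s₂²/n₂)²/(n₂-1)] ≈ 52.99
t = (x̄₁ - x̄₂) / SE = (64.92 - 57.30) / 2.9716 = 7.62 / 2.9716 = 2.564
p-value = 0.0132

Since p-value > α = 0.01, we fail to reject H₀.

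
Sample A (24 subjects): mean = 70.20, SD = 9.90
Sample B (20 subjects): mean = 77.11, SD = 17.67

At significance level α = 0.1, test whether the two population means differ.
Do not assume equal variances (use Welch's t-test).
Welch's two-sample t-test:
H₀: μ₁ = μ₂
H₁: μ₁ ≠ μ₂
s₁²/n₁ = 9.90²/24 = 4.0838,  s₂²/n₂ = 17.67²/20 = 15.6114
SE = √(s₁²/n₁ + s₂²/n₂) = √(4.0838 + 15.6114) = 4.4379
df (Welch-Satterthwaite) = (s₁²/n₁ + s₂²/n₂)² / [(s₁²/n₁)²/(n₁-1) + (s₂²/n₂)²/(n₂-1)] ≈ 28.62
t = (x̄₁ - x̄₂) / SE = (70.20 - 77.11) / 4.4379 = -6.91 / 4.4379 = -1.557
p-value = 0.1305

Since p-value > α = 0.1, we fail to reject H₀.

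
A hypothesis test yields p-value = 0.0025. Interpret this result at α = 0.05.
Since p = 0.0025 < α = 0.05, reject H₀.
There is sufficient evidence to reject the null hypothesis; the result is statistically significant at the 0.05 level.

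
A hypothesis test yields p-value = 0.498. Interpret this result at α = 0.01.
Since p = 0.498 > α = 0.01, fail to reject H₀.
There is insufficient evidence to reject the null hypothesis; the result is not statistically significant at the 0.01 level.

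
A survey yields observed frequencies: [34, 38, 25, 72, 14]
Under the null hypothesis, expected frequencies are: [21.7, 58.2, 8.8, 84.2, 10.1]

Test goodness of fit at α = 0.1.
Chi-square goodness of fit test:
H₀: observed counts match expected distribution
H₁: observed counts differ from expected distribution
df = k - 1 = 4
χ² = Σ(O - E)²/E
   = (34 - 21.7)²/21.7 + (38 - 58.2)²/58.2 + (25 - 8.8)²/8.8 + (72 - 84.2)²/84.2 + (14 - 10.1)²/10.1
   = 6.972 + 7.011 + 29.823 + 1.768 + 1.506
   = 47.08
p-value < 0.0001

Since p-value < α = 0.1, we reject H₀.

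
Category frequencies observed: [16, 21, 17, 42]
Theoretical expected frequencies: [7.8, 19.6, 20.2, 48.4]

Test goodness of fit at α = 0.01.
Chi-square goodness of fit test:
H₀: observed counts match expected distribution
H₁: observed counts differ from expected distribution
df = k - 1 = 3
χ² = Σ(O - E)²/E
   = (16 - 7.8)²/7.8 + (21 - 19.6)²/19.6 + (17 - 20.2)²/20.2 + (42 - 48.4)²/48.4
   = 8.621 + 0.100 + 0.507 + 0.846
   = 10.07
p-value = 0.0179

Since p-value > α = 0.01, we fail to reject H₀.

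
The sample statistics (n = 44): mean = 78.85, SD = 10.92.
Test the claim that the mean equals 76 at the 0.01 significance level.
One-sample t-test:
H₀: μ = 76
H₁: μ ≠ 76
df = n - 1 = 43
t = (x̄ - μ₀) / (s/√n) = (78.85 - 76) / (10.92/√44) = 1.731
p-value = 0.0906

Since p-value > α = 0.01, we fail to reject H₀.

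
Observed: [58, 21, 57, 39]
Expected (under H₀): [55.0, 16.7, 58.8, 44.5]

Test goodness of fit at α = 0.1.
Chi-square goodness of fit test:
H₀: observed counts match expected distribution
H₁: observed counts differ from expected distribution
df = k - 1 = 3
χ² = Σ(O - E)²/E
   = (58 - 55.0)²/55.0 + (21 - 16.7)²/16.7 + (57 - 58.8)²/58.8 + (39 - 44.5)²/44.5
   = 0.164 + 1.107 + 0.055 + 0.680
   = 2.01
p-value = 0.5712

Since p-value > α = 0.1, we fail to reject H₀.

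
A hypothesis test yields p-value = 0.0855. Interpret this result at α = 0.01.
Since p = 0.0855 > α = 0.01, fail to reject H₀.
There is insufficient evidence to reject the null hypothesis; the result is not statistically significant at the 0.01 level.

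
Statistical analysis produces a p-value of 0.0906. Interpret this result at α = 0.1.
Since p = 0.0906 < α = 0.1, reject H₀.
There is sufficient evidence to reject the null hypothesis; the result is statistically significant at the 0.1 level.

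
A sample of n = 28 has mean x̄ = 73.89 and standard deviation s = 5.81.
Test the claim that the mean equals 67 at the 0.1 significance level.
One-sample t-test:
H₀: μ = 67
H₁: μ ≠ 67
df = n - 1 = 27
t = (x̄ - μ₀) / (s/√n) = (73.89 - 67) / (5.81/√28) = 6.275
p-value < 0.0001

Since p-value < α = 0.1, we reject H₀.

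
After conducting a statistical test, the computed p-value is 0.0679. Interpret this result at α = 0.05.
Since p = 0.0679 > α = 0.05, fail to reject H₀.
There is insufficient evidence to reject the null hypothesis; the result is not statistically significant at the 0.05 level.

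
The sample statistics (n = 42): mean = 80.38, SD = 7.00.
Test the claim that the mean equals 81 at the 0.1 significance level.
One-sample t-test:
H₀: μ = 81
H₁: μ ≠ 81
df = n - 1 = 41
t = (x̄ - μ₀) / (s/√n) = (80.38 - 81) / (7.00/√42) = -0.574
p-value = 0.5691

Since p-value > α = 0.1, we fail to reject H₀.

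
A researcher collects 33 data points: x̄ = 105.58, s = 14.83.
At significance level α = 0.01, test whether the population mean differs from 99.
One-sample t-test:
H₀: μ = 99
H₁: μ ≠ 99
df = n - 1 = 32
t = (x̄ - μ₀) / (s/√n) = (105.58 - 99) / (14.83/√33) = 2.549
p-value = 0.0158

Since p-value > α = 0.01, we fail to reject H₀.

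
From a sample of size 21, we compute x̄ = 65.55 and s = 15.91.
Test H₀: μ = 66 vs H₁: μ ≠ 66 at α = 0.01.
One-sample t-test:
H₀: μ = 66
H₁: μ ≠ 66
df = n - 1 = 20
t = (x̄ - μ₀) / (s/√n) = (65.55 - 66) / (15.91/√21) = -0.130
p-value = 0.8982

Since p-value > α = 0.01, we fail to reject H₀.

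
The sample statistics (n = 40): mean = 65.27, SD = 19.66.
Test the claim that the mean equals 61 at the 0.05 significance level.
One-sample t-test:
H₀: μ = 61
H₁: μ ≠ 61
df = n - 1 = 39
t = (x̄ - μ₀) / (s/√n) = (65.27 - 61) / (19.66/√40) = 1.374
p-value = 0.1774

Since p-value > α = 0.05, we fail to reject H₀.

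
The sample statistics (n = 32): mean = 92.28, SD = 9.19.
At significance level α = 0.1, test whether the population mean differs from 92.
One-sample t-test:
H₀: μ = 92
H₁: μ ≠ 92
df = n - 1 = 31
t = (x̄ - μ₀) / (s/√n) = (92.28 - 92) / (9.19/√32) = 0.172
p-value = 0.8643

Since p-value > α = 0.1, we fail to reject H₀.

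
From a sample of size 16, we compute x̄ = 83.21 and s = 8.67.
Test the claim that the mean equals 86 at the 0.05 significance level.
One-sample t-test:
H₀: μ = 86
H₁: μ ≠ 86
df = n - 1 = 15
t = (x̄ - μ₀) / (s/√n) = (83.21 - 86) / (8.67/√16) = -1.287
p-value = 0.2175

Since p-value > α = 0.05, we fail to reject H₀.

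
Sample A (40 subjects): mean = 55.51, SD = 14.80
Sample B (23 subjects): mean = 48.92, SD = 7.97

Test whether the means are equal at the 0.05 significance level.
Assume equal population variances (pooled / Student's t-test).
Student's two-sample t-test (equal variances):
H₀: μ₁ = μ₂
H₁: μ₁ ≠ μ₂
df = n₁ + n₂ - 2 = 61
Pooled variance s_p² = [(n₁-1)s₁² + (n₂-1)s₂²] / (n₁ + n₂ - 2) = [(39)(14.80²) + (22)(7.97²)] / 61 = 162.9511
SE = √(s_p²(1/n₁ + 1/n₂)) = √(162.9511 × (1/40 + 1/23)) = 3.3405
t = (x̄₁ - x̄₂) / SE = (55.51 - 48.92) / 3.3405 = 6.59 / 3.3405 = 1.973
p-value = 0.0531

Since p-value > α = 0.05, we fail to reject H₀.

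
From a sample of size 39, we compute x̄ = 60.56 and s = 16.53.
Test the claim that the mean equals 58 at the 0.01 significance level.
One-sample t-test:
H₀: μ = 58
H₁: μ ≠ 58
df = n - 1 = 38
t = (x̄ - μ₀) / (s/√n) = (60.56 - 58) / (16.53/√39) = 0.967
p-value = 0.3396

Since p-value > α = 0.01, we fail to reject H₀.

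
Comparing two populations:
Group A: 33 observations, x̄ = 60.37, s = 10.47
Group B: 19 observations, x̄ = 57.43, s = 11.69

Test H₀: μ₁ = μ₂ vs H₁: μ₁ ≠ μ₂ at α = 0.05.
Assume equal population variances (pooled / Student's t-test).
Student's two-sample t-test (equal variances):
H₀: μ₁ = μ₂
H₁: μ₁ ≠ μ₂
df = n₁ + n₂ - 2 = 50
Pooled variance s_p² = [(n₁-1)s₁² + (n₂-1)s₂²] / (n₁ + n₂ - 2) = [(32)(10.47²) + (18)(11.69²)] / 50 = 119.3536
SE = √(s_p²(1/n₁ + 1/n₂)) = √(119.3536 × (1/33 + 1/19)) = 3.1462
t = (x̄₁ - x̄₂) / SE = (60.37 - 57.43) / 3.1462 = 2.94 / 3.1462 = 0.934
p-value = 0.3546

Since p-value > α = 0.05, we fail to reject H₀.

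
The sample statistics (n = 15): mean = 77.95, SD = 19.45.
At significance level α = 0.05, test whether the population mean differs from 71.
One-sample t-test:
H₀: μ = 71
H₁: μ ≠ 71
df = n - 1 = 14
t = (x̄ - μ₀) / (s/√n) = (77.95 - 71) / (19.45/√15) = 1.384
p-value = 0.1881

Since p-value > α = 0.05, we fail to reject H₀.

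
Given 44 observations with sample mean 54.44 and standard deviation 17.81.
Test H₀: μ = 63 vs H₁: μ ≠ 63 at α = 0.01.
One-sample t-test:
H₀: μ = 63
H₁: μ ≠ 63
df = n - 1 = 43
t = (x̄ - μ₀) / (s/√n) = (54.44 - 63) / (17.81/√44) = -3.188
p-value = 0.0027

Since p-value < α = 0.01, we reject H₀.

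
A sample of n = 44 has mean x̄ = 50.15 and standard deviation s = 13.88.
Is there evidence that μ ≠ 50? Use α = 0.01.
One-sample t-test:
H₀: μ = 50
H₁: μ ≠ 50
df = n - 1 = 43
t = (x̄ - μ₀) / (s/√n) = (50.15 - 50) / (13.88/√44) = 0.072
p-value = 0.9432

Since p-value > α = 0.01, we fail to reject H₀.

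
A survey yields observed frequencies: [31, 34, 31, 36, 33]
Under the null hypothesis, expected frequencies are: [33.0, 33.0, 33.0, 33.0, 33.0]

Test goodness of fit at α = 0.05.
Chi-square goodness of fit test:
H₀: observed counts match expected distribution
H₁: observed counts differ from expected distribution
df = k - 1 = 4
χ² = Σ(O - E)²/E
   = (31 - 33.0)²/33.0 + (34 - 33.0)²/33.0 + (31 - 33.0)²/33.0 + (36 - 33.0)²/33.0 + (33 - 33.0)²/33.0
   = 0.121 + 0.030 + 0.121 + 0.273 + 0.000
   = 0.55
p-value = 0.9689

Since p-value > α = 0.05, we fail to reject H₀.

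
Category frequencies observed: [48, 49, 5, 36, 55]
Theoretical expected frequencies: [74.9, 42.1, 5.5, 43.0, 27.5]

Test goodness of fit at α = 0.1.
Chi-square goodness of fit test:
H₀: observed counts match expected distribution
H₁: observed counts differ from expected distribution
df = k - 1 = 4
χ² = Σ(O - E)²/E
   = (48 - 74.9)²/74.9 + (49 - 42.1)²/42.1 + (5 - 5.5)²/5.5 + (36 - 43.0)²/43.0 + (55 - 27.5)²/27.5
   = 9.661 + 1.131 + 0.045 + 1.140 + 27.500
   = 39.48
p-value < 0.0001

Since p-value < α = 0.1, we reject H₀.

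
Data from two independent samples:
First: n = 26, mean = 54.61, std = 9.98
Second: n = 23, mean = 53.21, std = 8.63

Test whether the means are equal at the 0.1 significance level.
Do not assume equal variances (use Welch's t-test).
Welch's two-sample t-test:
H₀: μ₁ = μ₂
H₁: μ₁ ≠ μ₂
s₁²/n₁ = 9.98²/26 = 3.8308,  s₂²/n₂ = 8.63²/23 = 3.2381
SE = √(s₁²/n₁ + s₂²/n₂) = √(3.8308 + 3.2381) = 2.6587
df (Welch-Satterthwaite) = (s₁²/n₁ + s₂²/n₂)² / [(s₁²/n₁)²/(n₁-1) + (s₂²/n₂)²/(n₂-1)] ≈ 46.98
t = (x̄₁ - x̄₂) / SE = (54.61 - 53.21) / 2.6587 = 1.40 / 2.6587 = 0.527
p-value = 0.6010

Since p-value > α = 0.1, we fail to reject H₀.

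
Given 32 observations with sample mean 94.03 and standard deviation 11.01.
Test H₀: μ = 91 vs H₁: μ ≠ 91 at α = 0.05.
One-sample t-test:
H₀: μ = 91
H₁: μ ≠ 91
df = n - 1 = 31
t = (x̄ - μ₀) / (s/√n) = (94.03 - 91) / (11.01/√32) = 1.557
p-value = 0.1297

Since p-value > α = 0.05, we fail to reject H₀.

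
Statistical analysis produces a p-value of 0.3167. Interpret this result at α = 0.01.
Since p = 0.3167 > α = 0.01, fail to reject H₀.
There is insufficient evidence to reject the null hypothesis; the result is not statistically significant at the 0.01 level.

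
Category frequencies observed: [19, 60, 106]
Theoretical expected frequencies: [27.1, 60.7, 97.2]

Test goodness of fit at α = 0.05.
Chi-square goodness of fit test:
H₀: observed counts match expected distribution
H₁: observed counts differ from expected distribution
df = k - 1 = 2
χ² = Σ(O - E)²/E
   = (19 - 27.1)²/27.1 + (60 - 60.7)²/60.7 + (106 - 97.2)²/97.2
   = 2.421 + 0.008 + 0.797
   = 3.23
p-value = 0.1993

Since p-value > α = 0.05, we fail to reject H₀.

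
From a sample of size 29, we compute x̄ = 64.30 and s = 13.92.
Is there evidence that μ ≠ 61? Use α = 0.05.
One-sample t-test:
H₀: μ = 61
H₁: μ ≠ 61
df = n - 1 = 28
t = (x̄ - μ₀) / (s/√n) = (64.30 - 61) / (13.92/√29) = 1.277
p-value = 0.2122

Since p-value > α = 0.05, we fail to reject H₀.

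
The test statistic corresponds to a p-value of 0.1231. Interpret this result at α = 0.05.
Since p = 0.1231 > α = 0.05, fail to reject H₀.
There is insufficient evidence to reject the null hypothesis; the result is not statistically significant at the 0.05 level.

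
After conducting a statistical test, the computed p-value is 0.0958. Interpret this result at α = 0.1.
Since p = 0.0958 < α = 0.1, reject H₀.
There is sufficient evidence to reject the null hypothesis; the result is statistically significant at the 0.1 level.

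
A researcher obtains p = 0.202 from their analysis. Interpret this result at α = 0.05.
Since p = 0.202 > α = 0.05, fail to reject H₀.
There is insufficient evidence to reject the null hypothesis; the result is not statistically significant at the 0.05 level.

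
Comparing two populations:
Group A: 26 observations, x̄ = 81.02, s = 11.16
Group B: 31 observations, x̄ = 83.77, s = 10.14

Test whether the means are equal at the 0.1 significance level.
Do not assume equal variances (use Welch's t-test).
Welch's two-sample t-test:
H₀: μ₁ = μ₂
H₁: μ₁ ≠ μ₂
s₁²/n₁ = 11.16²/26 = 4.7902,  s₂²/n₂ = 10.14²/31 = 3.3168
SE = √(s₁²/n₁ + s₂²/n₂) = √(4.7902 + 3.3168) = 2.8473
df (Welch-Satterthwaite) = (s₁²/n₁ + s₂²/n₂)² / [(s₁²/n₁)²/(n₁-1) + (s₂²/n₂)²/(n₂-1)] ≈ 51.16
t = (x̄₁ - x̄₂) / SE = (81.02 - 83.77) / 2.8473 = -2.75 / 2.8473 = -0.966
p-value = 0.3387

Since p-value > α = 0.1, we fail to reject H₀.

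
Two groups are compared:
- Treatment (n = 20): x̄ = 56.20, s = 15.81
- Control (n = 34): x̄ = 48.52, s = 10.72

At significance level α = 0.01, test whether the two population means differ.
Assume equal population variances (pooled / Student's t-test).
Student's two-sample t-test (equal variances):
H₀: μ₁ = μ₂
H₁: μ₁ ≠ μ₂
df = n₁ + n₂ - 2 = 52
Pooled variance s_p² = [(n₁-1)s₁² + (n₂-1)s₂²] / (n₁ + n₂ - 2) = [(19)(15.81²) + (33)(10.72²)] / 52 = 164.2591
SE = √(s_p²(1/n₁ + 1/n₂)) = √(164.2591 × (1/20 + 1/34)) = 3.6117
t = (x̄₁ - x̄₂) / SE = (56.20 - 48.52) / 3.6117 = 7.68 / 3.6117 = 2.126
p-value = 0.0382

Since p-value > α = 0.01, we fail to reject H₀.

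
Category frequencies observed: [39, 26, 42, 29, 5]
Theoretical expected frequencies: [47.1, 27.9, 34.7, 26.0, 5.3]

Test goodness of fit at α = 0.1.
Chi-square goodness of fit test:
H₀: observed counts match expected distribution
H₁: observed counts differ from expected distribution
df = k - 1 = 4
χ² = Σ(O - E)²/E
   = (39 - 47.1)²/47.1 + (26 - 27.9)²/27.9 + (42 - 34.7)²/34.7 + (29 - 26.0)²/26.0 + (5 - 5.3)²/5.3
   = 1.393 + 0.129 + 1.536 + 0.346 + 0.017
   = 3.42
p-value = 0.4900

Since p-value > α = 0.1, we fail to reject H₀.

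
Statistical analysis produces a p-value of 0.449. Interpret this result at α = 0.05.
Since p = 0.449 > α = 0.05, fail to reject H₀.
There is insufficient evidence to reject the null hypothesis; the result is not statistically significant at the 0.05 level.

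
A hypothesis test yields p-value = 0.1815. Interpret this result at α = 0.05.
Since p = 0.1815 > α = 0.05, fail to reject H₀.
There is insufficient evidence to reject the null hypothesis; the result is not statistically significant at the 0.05 level.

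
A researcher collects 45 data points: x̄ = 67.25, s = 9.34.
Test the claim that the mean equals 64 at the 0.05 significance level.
One-sample t-test:
H₀: μ = 64
H₁: μ ≠ 64
df = n - 1 = 44
t = (x̄ - μ₀) / (s/√n) = (67.25 - 64) / (9.34/√45) = 2.334
p-value = 0.0242

Since p-value < α = 0.05, we reject H₀.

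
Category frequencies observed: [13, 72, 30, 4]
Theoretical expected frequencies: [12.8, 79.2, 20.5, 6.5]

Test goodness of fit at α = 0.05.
Chi-square goodness of fit test:
H₀: observed counts match expected distribution
H₁: observed counts differ from expected distribution
df = k - 1 = 3
χ² = Σ(O - E)²/E
   = (13 - 12.8)²/12.8 + (72 - 79.2)²/79.2 + (30 - 20.5)²/20.5 + (4 - 6.5)²/6.5
   = 0.003 + 0.655 + 4.402 + 0.962
   = 6.02
p-value = 0.1106

Since p-value > α = 0.05, we fail to reject H₀.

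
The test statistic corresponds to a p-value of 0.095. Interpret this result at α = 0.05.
Since p = 0.095 > α = 0.05, fail to reject H₀.
There is insufficient evidence to reject the null hypothesis; the result is not statistically significant at the 0.05 level.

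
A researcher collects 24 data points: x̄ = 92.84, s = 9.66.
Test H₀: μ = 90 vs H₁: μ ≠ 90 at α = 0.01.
One-sample t-test:
H₀: μ = 90
H₁: μ ≠ 90
df = n - 1 = 23
t = (x̄ - μ₀) / (s/√n) = (92.84 - 90) / (9.66/√24) = 1.440
p-value = 0.1633

Since p-value > α = 0.01, we fail to reject H₀.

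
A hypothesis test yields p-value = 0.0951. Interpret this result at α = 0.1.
Since p = 0.0951 < α = 0.1, reject H₀.
There is sufficient evidence to reject the null hypothesis; the result is statistically significant at the 0.1 level.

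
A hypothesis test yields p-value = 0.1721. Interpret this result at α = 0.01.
Since p = 0.1721 > α = 0.01, fail to reject H₀.
There is insufficient evidence to reject the null hypothesis; the result is not statistically significant at the 0.01 level.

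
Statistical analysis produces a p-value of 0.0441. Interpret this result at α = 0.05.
Since p = 0.0441 < α = 0.05, reject H₀.
There is sufficient evidence to reject the null hypothesis; the result is statistically significant at the 0.05 level.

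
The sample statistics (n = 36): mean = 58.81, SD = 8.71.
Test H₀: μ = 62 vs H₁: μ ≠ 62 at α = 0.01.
One-sample t-test:
H₀: μ = 62
H₁: μ ≠ 62
df = n - 1 = 35
t = (x̄ - μ₀) / (s/√n) = (58.81 - 62) / (8.71/√36) = -2.197
p-value = 0.0347

Since p-value > α = 0.01, we fail to reject H₀.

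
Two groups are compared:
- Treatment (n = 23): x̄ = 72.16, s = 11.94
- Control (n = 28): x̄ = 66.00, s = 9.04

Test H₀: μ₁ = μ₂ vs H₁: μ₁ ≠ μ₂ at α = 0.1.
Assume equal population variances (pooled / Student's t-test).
Student's two-sample t-test (equal variances):
H₀: μ₁ = μ₂
H₁: μ₁ ≠ μ₂
df = n₁ + n₂ - 2 = 49
Pooled variance s_p² = [(n₁-1)s₁² + (n₂-1)s₂²] / (n₁ + n₂ - 2) = [(22)(11.94²) + (27)(9.04²)] / 49 = 109.0384
SE = √(s_p²(1/n₁ + 1/n₂)) = √(109.0384 × (1/23 + 1/28)) = 2.9385
t = (x̄₁ - x̄₂) / SE = (72.16 - 66.00) / 2.9385 = 6.16 / 2.9385 = 2.096
p-value = 0.0412

Since p-value < α = 0.1, we reject H₀.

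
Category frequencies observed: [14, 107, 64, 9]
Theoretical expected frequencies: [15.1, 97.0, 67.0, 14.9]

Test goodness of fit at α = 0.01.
Chi-square goodness of fit test:
H₀: observed counts match expected distribution
H₁: observed counts differ from expected distribution
df = k - 1 = 3
χ² = Σ(O - E)²/E
   = (14 - 15.1)²/15.1 + (107 - 97.0)²/97.0 + (64 - 67.0)²/67.0 + (9 - 14.9)²/14.9
   = 0.080 + 1.031 + 0.134 + 2.336
   = 3.58
p-value = 0.3103

Since p-value > α = 0.01, we fail to reject H₀.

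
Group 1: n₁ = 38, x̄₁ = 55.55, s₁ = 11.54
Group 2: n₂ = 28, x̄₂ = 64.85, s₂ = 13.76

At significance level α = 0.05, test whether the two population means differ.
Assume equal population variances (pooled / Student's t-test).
Student's two-sample t-test (equal variances):
H₀: μ₁ = μ₂
H₁: μ₁ ≠ μ₂
df = n₁ + n₂ - 2 = 64
Pooled variance s_p² = [(n₁-1)s₁² + (n₂-1)s₂²] / (n₁ + n₂ - 2) = [(37)(11.54²) + (27)(13.76²)] / 64 = 156.8666
SE = √(s_p²(1/n₁ + 1/n₂)) = √(156.8666 × (1/38 + 1/28)) = 3.1194
t = (x̄₁ - x̄₂) / SE = (55.55 - 64.85) / 3.1194 = -9.30 / 3.1194 = -2.981
p-value = 0.0041

Since p-value < α = 0.05, we reject H₀.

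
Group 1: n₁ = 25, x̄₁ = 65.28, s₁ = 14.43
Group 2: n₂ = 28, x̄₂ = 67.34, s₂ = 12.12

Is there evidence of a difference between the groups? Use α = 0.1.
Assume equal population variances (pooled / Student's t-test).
Student's two-sample t-test (equal variances):
H₀: μ₁ = μ₂
H₁: μ₁ ≠ μ₂
df = n₁ + n₂ - 2 = 51
Pooled variance s_p² = [(n₁-1)s₁² + (n₂-1)s₂²] / (n₁ + n₂ - 2) = [(24)(14.43²) + (27)(12.12²)] / 51 = 175.7558
SE = √(s_p²(1/n₁ + 1/n₂)) = √(175.7558 × (1/25 + 1/28)) = 3.6479
t = (x̄₁ - x̄₂) / SE = (65.28 - 67.34) / 3.6479 = -2.06 / 3.6479 = -0.565
p-value = 0.5747

Since p-value > α = 0.1, we fail to reject H₀.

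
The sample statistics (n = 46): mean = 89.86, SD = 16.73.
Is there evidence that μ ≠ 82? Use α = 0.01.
One-sample t-test:
H₀: μ = 82
H₁: μ ≠ 82
df = n - 1 = 45
t = (x̄ - μ₀) / (s/√n) = (89.86 - 82) / (16.73/√46) = 3.186
p-value = 0.0026

Since p-value < α = 0.01, we reject H₀.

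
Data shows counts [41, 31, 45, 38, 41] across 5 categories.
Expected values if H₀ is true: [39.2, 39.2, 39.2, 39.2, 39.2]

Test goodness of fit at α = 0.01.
Chi-square goodness of fit test:
H₀: observed counts match expected distribution
H₁: observed counts differ from expected distribution
df = k - 1 = 4
χ² = Σ(O - E)²/E
   = (41 - 39.2)²/39.2 + (31 - 39.2)²/39.2 + (45 - 39.2)²/39.2 + (38 - 39.2)²/39.2 + (41 - 39.2)²/39.2
   = 0.083 + 1.715 + 0.858 + 0.037 + 0.083
   = 2.78
p-value = 0.5961

Since p-value > α = 0.01, we fail to reject H₀.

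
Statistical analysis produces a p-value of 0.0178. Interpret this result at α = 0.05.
Since p = 0.0178 < α = 0.05, reject H₀.
There is sufficient evidence to reject the null hypothesis; the result is statistically significant at the 0.05 level.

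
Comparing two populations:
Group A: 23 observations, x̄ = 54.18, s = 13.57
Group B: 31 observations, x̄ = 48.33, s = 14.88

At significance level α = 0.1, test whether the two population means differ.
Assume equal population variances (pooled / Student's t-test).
Student's two-sample t-test (equal variances):
H₀: μ₁ = μ₂
H₁: μ₁ ≠ μ₂
df = n₁ + n₂ - 2 = 52
Pooled variance s_p² = [(n₁-1)s₁² + (n₂-1)s₂²] / (n₁ + n₂ - 2) = [(22)(13.57²) + (30)(14.88²)] / 52 = 205.6465
SE = √(s_p²(1/n₁ + 1/n₂)) = √(205.6465 × (1/23 + 1/31)) = 3.9465
t = (x̄₁ - x̄₂) / SE = (54.18 - 48.33) / 3.9465 = 5.85 / 3.9465 = 1.482
p-value = 0.1443

Since p-value > α = 0.1, we fail to reject H₀.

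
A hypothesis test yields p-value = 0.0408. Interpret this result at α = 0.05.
Since p = 0.0408 < α = 0.05, reject H₀.
There is sufficient evidence to reject the null hypothesis; the result is statistically significant at the 0.05 level.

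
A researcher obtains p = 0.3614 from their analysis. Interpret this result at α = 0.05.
Since p = 0.3614 > α = 0.05, fail to reject H₀.
There is insufficient evidence to reject the null hypothesis; the result is not statistically significant at the 0.05 level.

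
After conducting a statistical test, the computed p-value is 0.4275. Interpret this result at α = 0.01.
Since p = 0.4275 > α = 0.01, fail to reject H₀.
There is insufficient evidence to reject the null hypothesis; the result is not statistically significant at the 0.01 level.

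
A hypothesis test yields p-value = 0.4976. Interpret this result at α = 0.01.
Since p = 0.4976 > α = 0.01, fail to reject H₀.
There is insufficient evidence to reject the null hypothesis; the result is not statistically significant at the 0.01 level.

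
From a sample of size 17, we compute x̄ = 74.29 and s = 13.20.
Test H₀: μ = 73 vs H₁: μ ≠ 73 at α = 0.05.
One-sample t-test:
H₀: μ = 73
H₁: μ ≠ 73
df = n - 1 = 16
t = (x̄ - μ₀) / (s/√n) = (74.29 - 73) / (13.20/√17) = 0.403
p-value = 0.6923

Since p-value > α = 0.05, we fail to reject H₀.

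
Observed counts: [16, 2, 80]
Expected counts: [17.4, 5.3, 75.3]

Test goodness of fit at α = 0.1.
Chi-square goodness of fit test:
H₀: observed counts match expected distribution
H₁: observed counts differ from expected distribution
df = k - 1 = 2
χ² = Σ(O - E)²/E
   = (16 - 17.4)²/17.4 + (2 - 5.3)²/5.3 + (80 - 75.3)²/75.3
   = 0.113 + 2.055 + 0.293
   = 2.46
p-value = 0.2922

Since p-value > α = 0.1, we fail to reject H₀.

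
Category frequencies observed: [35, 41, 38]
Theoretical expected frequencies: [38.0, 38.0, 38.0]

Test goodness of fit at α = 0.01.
Chi-square goodness of fit test:
H₀: observed counts match expected distribution
H₁: observed counts differ from expected distribution
df = k - 1 = 2
χ² = Σ(O - E)²/E
   = (35 - 38.0)²/38.0 + (41 - 38.0)²/38.0 + (38 - 38.0)²/38.0
   = 0.237 + 0.237 + 0.000
   = 0.47
p-value = 0.7891

Since p-value > α = 0.01, we fail to reject H₀.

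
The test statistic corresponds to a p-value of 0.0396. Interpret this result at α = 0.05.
Since p = 0.0396 < α = 0.05, reject H₀.
There is sufficient evidence to reject the null hypothesis; the result is statistically significant at the 0.05 level.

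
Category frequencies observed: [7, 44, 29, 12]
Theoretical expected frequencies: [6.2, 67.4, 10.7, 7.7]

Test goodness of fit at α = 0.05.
Chi-square goodness of fit test:
H₀: observed counts match expected distribution
H₁: observed counts differ from expected distribution
df = k - 1 = 3
χ² = Σ(O - E)²/E
   = (7 - 6.2)²/6.2 + (44 - 67.4)²/67.4 + (29 - 10.7)²/10.7 + (12 - 7.7)²/7.7
   = 0.103 + 8.124 + 31.298 + 2.401
   = 41.93
p-value < 0.0001

Since p-value < α = 0.05, we reject H₀.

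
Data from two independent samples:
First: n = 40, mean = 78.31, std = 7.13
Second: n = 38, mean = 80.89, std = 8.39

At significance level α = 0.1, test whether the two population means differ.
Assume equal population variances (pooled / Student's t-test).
Student's two-sample t-test (equal variances):
H₀: μ₁ = μ₂
H₁: μ₁ ≠ μ₂
df = n₁ + n₂ - 2 = 76
Pooled variance s_p² = [(n₁-1)s₁² + (n₂-1)s₂²] / (n₁ + n₂ - 2) = [(39)(7.13²) + (37)(8.39²)] / 76 = 60.3572
SE = √(s_p²(1/n₁ + 1/n₂)) = √(60.3572 × (1/40 + 1/38)) = 1.7599
t = (x̄₁ - x̄₂) / SE = (78.31 - 80.89) / 1.7599 = -2.58 / 1.7599 = -1.466
p-value = 0.1468

Since p-value > α = 0.1, we fail to reject H₀.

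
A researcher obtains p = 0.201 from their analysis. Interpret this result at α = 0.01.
Since p = 0.201 > α = 0.01, fail to reject H₀.
There is insufficient evidence to reject the null hypothesis; the result is not statistically significant at the 0.01 level.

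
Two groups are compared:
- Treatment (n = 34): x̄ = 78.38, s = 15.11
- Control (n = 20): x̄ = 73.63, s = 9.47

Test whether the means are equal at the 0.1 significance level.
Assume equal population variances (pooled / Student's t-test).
Student's two-sample t-test (equal variances):
H₀: μ₁ = μ₂
H₁: μ₁ ≠ μ₂
df = n₁ + n₂ - 2 = 52
Pooled variance s_p² = [(n₁-1)s₁² + (n₂-1)s₂²] / (n₁ + n₂ - 2) = [(33)(15.11²) + (19)(9.47²)] / 52 = 177.6584
SE = √(s_p²(1/n₁ + 1/n₂)) = √(177.6584 × (1/34 + 1/20)) = 3.7561
t = (x̄₁ - x̄₂) / SE = (78.38 - 73.63) / 3.7561 = 4.75 / 3.7561 = 1.265
p-value = 0.2116

Since p-value > α = 0.1, we fail to reject H₀.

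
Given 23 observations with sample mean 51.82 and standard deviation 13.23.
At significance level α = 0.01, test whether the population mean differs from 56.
One-sample t-test:
H₀: μ = 56
H₁: μ ≠ 56
df = n - 1 = 22
t = (x̄ - μ₀) / (s/√n) = (51.82 - 56) / (13.23/√23) = -1.515
p-value = 0.1439

Since p-value > α = 0.01, we fail to reject H₀.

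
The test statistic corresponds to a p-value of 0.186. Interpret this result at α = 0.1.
Since p = 0.186 > α = 0.1, fail to reject H₀.
There is insufficient evidence to reject the null hypothesis; the result is not statistically significant at the 0.1 level.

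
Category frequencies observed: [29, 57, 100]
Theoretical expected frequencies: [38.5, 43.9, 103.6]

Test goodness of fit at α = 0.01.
Chi-square goodness of fit test:
H₀: observed counts match expected distribution
H₁: observed counts differ from expected distribution
df = k - 1 = 2
χ² = Σ(O - E)²/E
   = (29 - 38.5)²/38.5 + (57 - 43.9)²/43.9 + (100 - 103.6)²/103.6
   = 2.344 + 3.909 + 0.125
   = 6.38
p-value = 0.0412

Since p-value > α = 0.01, we fail to reject H₀.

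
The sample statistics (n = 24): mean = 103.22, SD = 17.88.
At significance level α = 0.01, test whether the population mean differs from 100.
One-sample t-test:
H₀: μ = 100
H₁: μ ≠ 100
df = n - 1 = 23
t = (x̄ - μ₀) / (s/√n) = (103.22 - 100) / (17.88/√24) = 0.882
p-value = 0.3868

Since p-value > α = 0.01, we fail to reject H₀.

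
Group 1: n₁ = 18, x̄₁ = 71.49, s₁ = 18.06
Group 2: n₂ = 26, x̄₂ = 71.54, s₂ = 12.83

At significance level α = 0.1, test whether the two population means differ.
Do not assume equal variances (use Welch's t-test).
Welch's two-sample t-test:
H₀: μ₁ = μ₂
H₁: μ₁ ≠ μ₂
s₁²/n₁ = 18.06²/18 = 18.1202,  s₂²/n₂ = 12.83²/26 = 6.3311
SE = √(s₁²/n₁ + s₂²/n₂) = √(18.1202 + 6.3311) = 4.9448
df (Welch-Satterthwaite) = (s₁²/n₁ + s₂²/n₂)² / [(s₁²/n₁)²/(n₁-1) + (s₂²/n₂)²/(n₂-1)] ≈ 28.58
t = (x̄₁ - x̄₂) / SE = (71.49 - 71.54) / 4.9448 = -0.05 / 4.9448 = -0.010
p-value = 0.9920

Since p-value > α = 0.1, we fail to reject H₀.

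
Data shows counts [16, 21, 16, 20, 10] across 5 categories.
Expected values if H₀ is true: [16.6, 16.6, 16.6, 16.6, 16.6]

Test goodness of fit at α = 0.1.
Chi-square goodness of fit test:
H₀: observed counts match expected distribution
H₁: observed counts differ from expected distribution
df = k - 1 = 4
χ² = Σ(O - E)²/E
   = (16 - 16.6)²/16.6 + (21 - 16.6)²/16.6 + (16 - 16.6)²/16.6 + (20 - 16.6)²/16.6 + (10 - 16.6)²/16.6
   = 0.022 + 1.166 + 0.022 + 0.696 + 2.624
   = 4.53
p-value = 0.3390

Since p-value > α = 0.1, we fail to reject H₀.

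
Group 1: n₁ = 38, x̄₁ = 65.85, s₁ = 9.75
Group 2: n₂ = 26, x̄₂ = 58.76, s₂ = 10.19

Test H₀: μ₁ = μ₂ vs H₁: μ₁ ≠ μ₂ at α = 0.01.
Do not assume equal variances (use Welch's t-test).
Welch's two-sample t-test:
H₀: μ₁ = μ₂
H₁: μ₁ ≠ μ₂
s₁²/n₁ = 9.75²/38 = 2.5016,  s₂²/n₂ = 10.19²/26 = 3.9937
SE = √(s₁²/n₁ + s₂²/n₂) = √(2.5016 + 3.9937) = 2.5486
df (Welch-Satterthwaite) = (s₁²/n₁ + s₂²/n₂)² / [(s₁²/n₁)²/(n₁-1) + (s₂²/n₂)²/(n₂-1)] ≈ 52.27
t = (x̄₁ - x̄₂) / SE = (65.85 - 58.76) / 2.5486 = 7.09 / 2.5486 = 2.782
p-value = 0.0075

Since p-value < α = 0.01, we reject H₀.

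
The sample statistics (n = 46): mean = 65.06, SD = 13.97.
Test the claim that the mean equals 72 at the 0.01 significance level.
One-sample t-test:
H₀: μ = 72
H₁: μ ≠ 72
df = n - 1 = 45
t = (x̄ - μ₀) / (s/√n) = (65.06 - 72) / (13.97/√46) = -3.369
p-value = 0.0016

Since p-value < α = 0.01, we reject H₀.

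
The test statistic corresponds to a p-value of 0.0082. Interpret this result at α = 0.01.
Since p = 0.0082 < α = 0.01, reject H₀.
There is sufficient evidence to reject the null hypothesis; the result is statistically significant at the 0.01 level.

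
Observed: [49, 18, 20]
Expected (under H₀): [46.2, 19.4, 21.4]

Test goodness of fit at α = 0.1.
Chi-square goodness of fit test:
H₀: observed counts match expected distribution
H₁: observed counts differ from expected distribution
df = k - 1 = 2
χ² = Σ(O - E)²/E
   = (49 - 46.2)²/46.2 + (18 - 19.4)²/19.4 + (20 - 21.4)²/21.4
   = 0.170 + 0.101 + 0.092
   = 0.36
p-value = 0.8343

Since p-value > α = 0.1, we fail to reject H₀.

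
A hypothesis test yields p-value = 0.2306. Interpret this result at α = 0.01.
Since p = 0.2306 > α = 0.01, fail to reject H₀.
There is insufficient evidence to reject the null hypothesis; the result is not statistically significant at the 0.01 level.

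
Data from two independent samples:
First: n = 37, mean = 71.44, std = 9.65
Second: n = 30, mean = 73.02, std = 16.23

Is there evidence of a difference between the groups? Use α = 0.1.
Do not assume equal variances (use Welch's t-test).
Welch's two-sample t-test:
H₀: μ₁ = μ₂
H₁: μ₁ ≠ μ₂
s₁²/n₁ = 9.65²/37 = 2.5168,  s₂²/n₂ = 16.23²/30 = 8.7804
SE = √(s₁²/n₁ + s₂²/n₂) = √(2.5168 + 8.7804) = 3.3611
df (Welch-Satterthwaite) = (s₁²/n₁ + s₂²/n₂)² / [(s₁²/n₁)²/(n₁-1) + (s₂²/n₂)²/(n₂-1)] ≈ 45.03
t = (x̄₁ - x̄₂) / SE = (71.44 - 73.02) / 3.3611 = -1.58 / 3.3611 = -0.470
p-value = 0.6406

Since p-value > α = 0.1, we fail to reject H₀.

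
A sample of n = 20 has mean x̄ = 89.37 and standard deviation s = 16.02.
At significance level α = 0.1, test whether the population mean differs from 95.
One-sample t-test:
H₀: μ = 95
H₁: μ ≠ 95
df = n - 1 = 19
t = (x̄ - μ₀) / (s/√n) = (89.37 - 95) / (16.02/√20) = -1.572
p-value = 0.1325

Since p-value > α = 0.1, we fail to reject H₀.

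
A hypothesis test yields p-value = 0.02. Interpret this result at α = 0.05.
Since p = 0.02 < α = 0.05, reject H₀.
There is sufficient evidence to reject the null hypothesis; the result is statistically significant at the 0.05 level.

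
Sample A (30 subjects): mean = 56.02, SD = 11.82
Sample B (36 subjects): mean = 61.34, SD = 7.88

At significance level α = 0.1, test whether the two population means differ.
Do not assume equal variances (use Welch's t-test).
Welch's two-sample t-test:
H₀: μ₁ = μ₂
H₁: μ₁ ≠ μ₂
s₁²/n₁ = 11.82²/30 = 4.6571,  s₂²/n₂ = 7.88²/36 = 1.7248
SE = √(s₁²/n₁ + s₂²/n₂) = √(4.6571 + 1.7248) = 2.5262
df (Welch-Satterthwaite) = (s₁²/n₁ + s₂²/n₂)² / [(s₁²/n₁)²/(n₁-1) + (s₂²/n₂)²/(n₂-1)] ≈ 48.90
t = (x̄₁ - x̄₂) / SE = (56.02 - 61.34) / 2.5262 = -5.32 / 2.5262 = -2.106
p-value = 0.0404

Since p-value < α = 0.1, we reject H₀.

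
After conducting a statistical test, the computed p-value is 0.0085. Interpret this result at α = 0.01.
Since p = 0.0085 < α = 0.01, reject H₀.
There is sufficient evidence to reject the null hypothesis; the result is statistically significant at the 0.01 level.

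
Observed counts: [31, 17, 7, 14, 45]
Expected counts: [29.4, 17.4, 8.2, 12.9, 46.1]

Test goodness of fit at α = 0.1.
Chi-square goodness of fit test:
H₀: observed counts match expected distribution
H₁: observed counts differ from expected distribution
df = k - 1 = 4
χ² = Σ(O - E)²/E
   = (31 - 29.4)²/29.4 + (17 - 17.4)²/17.4 + (7 - 8.2)²/8.2 + (14 - 12.9)²/12.9 + (45 - 46.1)²/46.1
   = 0.087 + 0.009 + 0.176 + 0.094 + 0.026
   = 0.39
p-value = 0.9831

Since p-value > α = 0.1, we fail to reject H₀.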